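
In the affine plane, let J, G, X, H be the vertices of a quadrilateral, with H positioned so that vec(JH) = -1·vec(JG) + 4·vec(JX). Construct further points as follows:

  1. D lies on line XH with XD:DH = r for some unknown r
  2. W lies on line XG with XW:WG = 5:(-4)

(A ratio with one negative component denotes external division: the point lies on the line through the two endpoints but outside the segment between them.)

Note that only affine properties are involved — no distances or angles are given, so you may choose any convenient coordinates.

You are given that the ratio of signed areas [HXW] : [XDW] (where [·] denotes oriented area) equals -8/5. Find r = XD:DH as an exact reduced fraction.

Set J = (0, 0), G = (1, 0), X = (0, 1), H = (-1, 4); any affine frame gives the same invariant.
1. With XD:DH = r, write λ = r/(r+1) so D = X + λ·(H−X); D is affine-linear in λ
2. W lies on line XG with XW:WG = 5:(-4) ⇒ W = (5, -4)
Every point depending on D is an affine combination of D and λ-independent points, so each such coordinate is linear in λ; the λ² term in each signed area is a multiple of (H−X)×(H−X) = 0, so 2·[HXW] and 2·[XDW] are each linear in λ. Evaluating at λ=0 and λ=1:
  2·[HXW] = 10,   2·[XDW] = -10·λ
So [HXW]:[XDW] = (10) / (-10·λ). Setting this equal to -8/5:
  10 = -8/5·(-10·λ)  ⇒  λ = 5/8
Then r = λ/(1−λ) = (5/8)/(3/8) = 5/3. Check: with r = 5/3, D = (-5/8, 23/8) and [HXW]:[XDW] = -8/5 as required.

r = 5/3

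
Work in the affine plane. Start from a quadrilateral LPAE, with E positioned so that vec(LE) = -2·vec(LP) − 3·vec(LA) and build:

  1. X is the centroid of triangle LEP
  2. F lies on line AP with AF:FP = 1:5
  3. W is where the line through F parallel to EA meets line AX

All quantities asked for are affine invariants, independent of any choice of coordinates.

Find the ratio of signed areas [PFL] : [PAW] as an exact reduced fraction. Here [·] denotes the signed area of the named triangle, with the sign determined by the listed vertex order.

Set L = (0, 0), P = (1, 0), A = (0, 1), E = (-2, -3); any affine frame gives the same invariant.
1. X is the centroid of triangle LEP ⇒ X = (-1/3, -1)
2. F lies on line AP with AF:FP = 1:5 ⇒ F = (1/6, 5/6)
3. W is where the line through F parallel to EA meets line AX ⇒ W = (-1/8, 1/4)
2·[PFL] = 5/6, 2·[PAW] = 7/8
[PFL]:[PAW] = 5/6:7/8 = 20/21

[PFL]:[PAW] = 20/21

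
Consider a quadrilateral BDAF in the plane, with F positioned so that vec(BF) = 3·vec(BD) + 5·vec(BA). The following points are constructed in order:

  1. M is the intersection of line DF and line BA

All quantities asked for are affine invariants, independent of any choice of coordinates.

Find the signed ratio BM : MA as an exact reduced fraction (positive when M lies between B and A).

BM:MA = -5/7

Choose coordinates B = (0, 0), D = (1, 0), A = (0, 1), F = (3, 5).
1. M is the intersection of line DF and line BA ⇒ M = (0, -5/2)
M = B + t·(A−B) with t = -5/2, so BM:MA = t:(1−t) = -5/2:7/2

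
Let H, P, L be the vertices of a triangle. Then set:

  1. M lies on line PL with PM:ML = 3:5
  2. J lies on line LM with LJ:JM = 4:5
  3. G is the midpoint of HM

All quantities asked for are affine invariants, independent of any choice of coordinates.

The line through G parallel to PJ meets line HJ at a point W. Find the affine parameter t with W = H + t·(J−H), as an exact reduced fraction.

Work in coordinates with H = (0, 0), P = (1, 0), L = (0, 1).
1. M lies on line PL with PM:ML = 3:5 ⇒ M = (5/8, 3/8)
2. J lies on line LM with LJ:JM = 4:5 ⇒ J = (5/18, 13/18)
3. G is the midpoint of HM ⇒ G = (5/16, 3/16)
through G parallel to PJ: direction (-13/18, 13/18); meets HJ at W = (5/36, 13/36)
W = H + t·(J−H) with t = 1/2

t = 1/2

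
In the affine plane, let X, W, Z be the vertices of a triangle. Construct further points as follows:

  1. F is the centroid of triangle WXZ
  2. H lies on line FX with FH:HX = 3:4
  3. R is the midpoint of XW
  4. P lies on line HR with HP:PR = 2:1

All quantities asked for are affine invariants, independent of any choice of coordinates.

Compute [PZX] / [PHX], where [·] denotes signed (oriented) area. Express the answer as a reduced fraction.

[PZX]:[PHX] = 25/4

Work in coordinates with X = (0, 0), W = (1, 0), Z = (0, 1).
1. F is the centroid of triangle WXZ ⇒ F = (1/3, 1/3)
2. H lies on line FX with FH:HX = 3:4 ⇒ H = (4/21, 4/21)
3. R is the midpoint of XW ⇒ R = (1/2, 0)
4. P lies on line HR with HP:PR = 2:1 ⇒ P = (25/63, 4/63)
2·[PZX] = 25/63, 2·[PHX] = 4/63
[PZX]:[PHX] = 25/63:4/63 = 25/4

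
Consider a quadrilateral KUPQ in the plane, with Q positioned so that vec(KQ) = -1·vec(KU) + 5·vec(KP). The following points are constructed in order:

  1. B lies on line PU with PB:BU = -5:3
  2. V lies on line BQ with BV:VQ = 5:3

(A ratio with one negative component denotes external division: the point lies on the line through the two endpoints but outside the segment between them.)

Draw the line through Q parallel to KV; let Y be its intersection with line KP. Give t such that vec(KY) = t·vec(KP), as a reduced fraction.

t = 66/5

Assign K = (0, 0), U = (1, 0), P = (0, 1), Q = (-1, 5) — the answer is frame-independent, so this choice is without loss of generality.
1. B lies on line PU with PB:BU = -5:3 ⇒ B = (5/2, -3/2)
2. V lies on line BQ with BV:VQ = 5:3 ⇒ V = (5/16, 41/16)
through Q parallel to KV: direction (5/16, 41/16); meets KP at Y = (0, 66/5)
Y = K + t·(P−K) with t = 66/5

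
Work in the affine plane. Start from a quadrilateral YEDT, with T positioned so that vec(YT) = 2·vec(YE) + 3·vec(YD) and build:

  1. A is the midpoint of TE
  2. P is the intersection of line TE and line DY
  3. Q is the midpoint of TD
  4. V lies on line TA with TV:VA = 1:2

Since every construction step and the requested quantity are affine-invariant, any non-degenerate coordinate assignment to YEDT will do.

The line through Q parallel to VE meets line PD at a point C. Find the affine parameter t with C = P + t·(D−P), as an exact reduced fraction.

Assign Y = (0, 0), E = (1, 0), D = (0, 1), T = (2, 3) — the answer is frame-independent, so this choice is without loss of generality.
1. A is the midpoint of TE ⇒ A = (3/2, 3/2)
2. P is the intersection of line TE and line DY ⇒ P = (0, -3)
3. Q is the midpoint of TD ⇒ Q = (1, 2)
4. V lies on line TA with TV:VA = 1:2 ⇒ V = (11/6, 5/2)
through Q parallel to VE: direction (-5/6, -5/2); meets PD at C = (0, -1)
C = P + t·(D−P) with t = 1/2

t = 1/2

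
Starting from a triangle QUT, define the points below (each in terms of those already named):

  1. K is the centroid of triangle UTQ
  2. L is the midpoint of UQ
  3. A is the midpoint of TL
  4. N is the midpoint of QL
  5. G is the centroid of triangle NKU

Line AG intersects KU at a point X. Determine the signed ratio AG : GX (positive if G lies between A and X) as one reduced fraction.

Set Q = (0, 0), U = (1, 0), T = (0, 1); any affine frame gives the same invariant.
1. K is the centroid of triangle UTQ ⇒ K = (1/3, 1/3)
2. L is the midpoint of UQ ⇒ L = (1/2, 0)
3. A is the midpoint of TL ⇒ A = (1/4, 1/2)
4. N is the midpoint of QL ⇒ N = (1/4, 0)
5. G is the centroid of triangle NKU ⇒ G = (19/36, 1/9)
line AG meets KU at X = (7/18, 11/36)
G = A + t·(X−A) with t = 2, so AG:GX = 2:-1

AG:GX = -2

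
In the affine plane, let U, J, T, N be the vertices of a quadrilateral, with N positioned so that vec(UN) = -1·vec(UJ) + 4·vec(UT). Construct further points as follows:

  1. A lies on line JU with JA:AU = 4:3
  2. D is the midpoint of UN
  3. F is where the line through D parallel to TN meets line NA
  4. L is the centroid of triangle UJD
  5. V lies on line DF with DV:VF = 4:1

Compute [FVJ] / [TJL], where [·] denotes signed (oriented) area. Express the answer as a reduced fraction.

Assign U = (0, 0), J = (1, 0), T = (0, 1), N = (-1, 4) — the answer is frame-independent, so this choice is without loss of generality.
1. A lies on line JU with JA:AU = 4:3 ⇒ A = (3/7, 0)
2. D is the midpoint of UN ⇒ D = (-1/2, 2)
3. F is where the line through D parallel to TN meets line NA ⇒ F = (-7/2, 11)
4. L is the centroid of triangle UJD ⇒ L = (1/6, 2/3)
5. V lies on line DF with DV:VF = 4:1 ⇒ V = (-29/10, 46/5)
2·[FVJ] = 3/2, 2·[TJL] = -1/6
[FVJ]:[TJL] = 3/2:-1/6 = -9

[FVJ]:[TJL] = -9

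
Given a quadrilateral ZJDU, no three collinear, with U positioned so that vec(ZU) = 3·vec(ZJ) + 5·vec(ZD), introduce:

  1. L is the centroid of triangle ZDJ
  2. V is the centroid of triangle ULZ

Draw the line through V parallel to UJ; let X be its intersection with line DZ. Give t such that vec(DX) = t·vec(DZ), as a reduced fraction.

t = 2

Set Z = (0, 0), J = (1, 0), D = (0, 1), U = (3, 5); any affine frame gives the same invariant.
1. L is the centroid of triangle ZDJ ⇒ L = (1/3, 1/3)
2. V is the centroid of triangle ULZ ⇒ V = (10/9, 16/9)
through V parallel to UJ: direction (-2, -5); meets DZ at X = (0, -1)
X = D + t·(Z−D) with t = 2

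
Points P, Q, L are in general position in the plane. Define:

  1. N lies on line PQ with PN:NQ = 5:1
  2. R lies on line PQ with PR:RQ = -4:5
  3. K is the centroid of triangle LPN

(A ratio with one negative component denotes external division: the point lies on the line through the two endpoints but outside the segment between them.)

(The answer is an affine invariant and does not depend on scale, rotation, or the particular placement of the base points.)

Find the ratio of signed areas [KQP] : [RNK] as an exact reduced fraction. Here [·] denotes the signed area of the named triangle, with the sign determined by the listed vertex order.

[KQP]:[RNK] = -6/29

Set P = (0, 0), Q = (1, 0), L = (0, 1); any affine frame gives the same invariant.
1. N lies on line PQ with PN:NQ = 5:1 ⇒ N = (5/6, 0)
2. R lies on line PQ with PR:RQ = -4:5 ⇒ R = (-4, 0)
3. K is the centroid of triangle LPN ⇒ K = (5/18, 1/3)
2·[KQP] = -1/3, 2·[RNK] = 29/18
[KQP]:[RNK] = -1/3:29/18 = -6/29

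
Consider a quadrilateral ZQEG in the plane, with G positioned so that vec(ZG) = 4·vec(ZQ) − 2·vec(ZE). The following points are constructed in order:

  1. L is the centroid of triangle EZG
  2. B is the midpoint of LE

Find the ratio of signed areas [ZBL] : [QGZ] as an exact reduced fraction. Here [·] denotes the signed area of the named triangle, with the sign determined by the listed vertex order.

Set Z = (0, 0), Q = (1, 0), E = (0, 1), G = (4, -2); any affine frame gives the same invariant.
1. L is the centroid of triangle EZG ⇒ L = (4/3, -1/3)
2. B is the midpoint of LE ⇒ B = (2/3, 1/3)
2·[ZBL] = -2/3, 2·[QGZ] = -2
[ZBL]:[QGZ] = -2/3:-2 = 1/3

[ZBL]:[QGZ] = 1/3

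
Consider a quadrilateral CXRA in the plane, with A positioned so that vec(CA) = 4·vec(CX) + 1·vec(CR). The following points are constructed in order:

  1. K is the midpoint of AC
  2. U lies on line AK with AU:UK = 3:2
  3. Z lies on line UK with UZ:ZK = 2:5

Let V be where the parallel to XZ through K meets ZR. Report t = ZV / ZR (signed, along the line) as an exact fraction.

Work in coordinates with C = (0, 0), X = (1, 0), R = (0, 1), A = (4, 1).
1. K is the midpoint of AC ⇒ K = (2, 1/2)
2. U lies on line AK with AU:UK = 3:2 ⇒ U = (14/5, 7/10)
3. Z lies on line UK with UZ:ZK = 2:5 ⇒ Z = (18/7, 9/14)
through K parallel to XZ: direction (11/7, 9/14); meets ZR at V = (522/217, 289/434)
V = Z + t·(R−Z) with t = 2/31

t = 2/31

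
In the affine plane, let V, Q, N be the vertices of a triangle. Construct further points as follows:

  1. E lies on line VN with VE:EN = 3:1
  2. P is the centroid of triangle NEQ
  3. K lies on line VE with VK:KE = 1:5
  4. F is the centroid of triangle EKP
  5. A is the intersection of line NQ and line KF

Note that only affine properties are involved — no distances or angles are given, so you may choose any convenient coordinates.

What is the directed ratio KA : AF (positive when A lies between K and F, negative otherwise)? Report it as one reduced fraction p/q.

Choose coordinates V = (0, 0), Q = (1, 0), N = (0, 1).
1. E lies on line VN with VE:EN = 3:1 ⇒ E = (0, 3/4)
2. P is the centroid of triangle NEQ ⇒ P = (1/3, 7/12)
3. K lies on line VE with VK:KE = 1:5 ⇒ K = (0, 1/8)
4. F is the centroid of triangle EKP ⇒ F = (1/9, 35/72)
5. A is the intersection of line NQ and line KF ⇒ A = (7/34, 27/34)
A = K + t·(F−K) with t = 63/34, so KA:AF = t:(1−t) = 63/34:-29/34

KA:AF = -63/29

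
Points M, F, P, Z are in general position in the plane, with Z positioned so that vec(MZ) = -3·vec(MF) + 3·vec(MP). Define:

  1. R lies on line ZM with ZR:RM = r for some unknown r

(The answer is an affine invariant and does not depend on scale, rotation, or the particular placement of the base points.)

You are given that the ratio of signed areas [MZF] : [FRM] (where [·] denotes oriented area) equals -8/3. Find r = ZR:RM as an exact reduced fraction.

Choose coordinates M = (0, 0), F = (1, 0), P = (0, 1), Z = (-3, 3).
1. With ZR:RM = r, write λ = r/(r+1) so R = Z + λ·(M−Z); R is affine-linear in λ
Every point depending on R is an affine combination of R and λ-independent points, so each such coordinate is linear in λ; the λ² term in each signed area is a multiple of (M−Z)×(M−Z) = 0, so 2·[MZF] and 2·[FRM] are each linear in λ. Evaluating at λ=0 and λ=1:
  2·[MZF] = -3,   2·[FRM] = -3·λ + 3
So [MZF]:[FRM] = (-3) / (-3·λ + 3). Setting this equal to -8/3:
  -3 = -8/3·(-3·λ + 3)  ⇒  λ = 5/8
Then r = λ/(1−λ) = (5/8)/(3/8) = 5/3. Check: with r = 5/3, R = (-9/8, 9/8) and [MZF]:[FRM] = -8/3 as required.

r = 5/3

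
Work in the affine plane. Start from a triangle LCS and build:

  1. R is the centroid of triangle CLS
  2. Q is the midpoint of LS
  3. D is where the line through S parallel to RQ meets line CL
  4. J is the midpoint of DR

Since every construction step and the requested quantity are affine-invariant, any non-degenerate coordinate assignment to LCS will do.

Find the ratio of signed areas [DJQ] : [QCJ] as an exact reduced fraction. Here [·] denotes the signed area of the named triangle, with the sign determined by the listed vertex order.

Work in coordinates with L = (0, 0), C = (1, 0), S = (0, 1).
1. R is the centroid of triangle CLS ⇒ R = (1/3, 1/3)
2. Q is the midpoint of LS ⇒ Q = (0, 1/2)
3. D is where the line through S parallel to RQ meets line CL ⇒ D = (2, 0)
4. J is the midpoint of DR ⇒ J = (7/6, 1/6)
2·[DJQ] = -1/12, 2·[QCJ] = 1/4
[DJQ]:[QCJ] = -1/12:1/4 = -1/3

[DJQ]:[QCJ] = -1/3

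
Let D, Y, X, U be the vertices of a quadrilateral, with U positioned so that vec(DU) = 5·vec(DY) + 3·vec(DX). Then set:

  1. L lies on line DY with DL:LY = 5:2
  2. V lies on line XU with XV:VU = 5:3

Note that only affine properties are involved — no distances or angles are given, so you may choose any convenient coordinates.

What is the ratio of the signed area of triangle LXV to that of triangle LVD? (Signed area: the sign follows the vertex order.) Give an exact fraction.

Set D = (0, 0), Y = (1, 0), X = (0, 1), U = (5, 3); any affine frame gives the same invariant.
1. L lies on line DY with DL:LY = 5:2 ⇒ L = (5/7, 0)
2. V lies on line XU with XV:VU = 5:3 ⇒ V = (25/8, 9/4)
2·[LXV] = -225/56, 2·[LVD] = 45/28
[LXV]:[LVD] = -225/56:45/28 = -5/2

[LXV]:[LVD] = -5/2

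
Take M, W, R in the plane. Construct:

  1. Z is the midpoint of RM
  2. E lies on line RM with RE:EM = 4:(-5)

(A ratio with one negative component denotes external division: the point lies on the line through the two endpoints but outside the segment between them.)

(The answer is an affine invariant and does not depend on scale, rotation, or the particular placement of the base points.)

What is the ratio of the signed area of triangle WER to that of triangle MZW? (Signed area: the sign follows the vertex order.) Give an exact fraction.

[WER]:[MZW] = -8

Choose coordinates M = (0, 0), W = (1, 0), R = (0, 1).
1. Z is the midpoint of RM ⇒ Z = (0, 1/2)
2. E lies on line RM with RE:EM = 4:(-5) ⇒ E = (0, 5)
2·[WER] = 4, 2·[MZW] = -1/2
[WER]:[MZW] = 4:-1/2 = -8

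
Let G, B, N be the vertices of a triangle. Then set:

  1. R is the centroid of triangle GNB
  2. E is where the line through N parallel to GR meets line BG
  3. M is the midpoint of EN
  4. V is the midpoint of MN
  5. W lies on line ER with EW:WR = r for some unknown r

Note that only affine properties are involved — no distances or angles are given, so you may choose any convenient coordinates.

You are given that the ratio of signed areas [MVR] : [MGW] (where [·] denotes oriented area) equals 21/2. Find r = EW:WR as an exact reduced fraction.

Set G = (0, 0), B = (1, 0), N = (0, 1); any affine frame gives the same invariant.
1. R is the centroid of triangle GNB ⇒ R = (1/3, 1/3)
2. E is where the line through N parallel to GR meets line BG ⇒ E = (-1, 0)
3. M is the midpoint of EN ⇒ M = (-1/2, 1/2)
4. V is the midpoint of MN ⇒ V = (-1/4, 3/4)
5. With EW:WR = r, write λ = r/(r+1) so W = E + λ·(R−E); W is affine-linear in λ
Every point depending on W is an affine combination of W and λ-independent points, so each such coordinate is linear in λ; the λ² term in each signed area is a multiple of (R−E)×(R−E) = 0, so 2·[MVR] and 2·[MGW] are each linear in λ. Evaluating at λ=0 and λ=1:
  2·[MVR] = -1/4,   2·[MGW] = 5/6·λ − 1/2
So [MVR]:[MGW] = (-1/4) / (5/6·λ − 1/2). Setting this equal to 21/2:
  -1/4 = 21/2·(5/6·λ − 1/2)  ⇒  λ = 4/7
Then r = λ/(1−λ) = (4/7)/(3/7) = 4/3. Check: with r = 4/3, W = (-5/21, 4/21) and [MVR]:[MGW] = 21/2 as required.

r = 4/3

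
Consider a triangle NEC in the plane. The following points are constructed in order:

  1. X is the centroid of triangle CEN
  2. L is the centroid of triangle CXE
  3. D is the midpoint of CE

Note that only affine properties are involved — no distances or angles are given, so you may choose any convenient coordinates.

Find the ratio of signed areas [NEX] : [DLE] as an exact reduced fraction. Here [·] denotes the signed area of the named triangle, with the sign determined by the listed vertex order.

[NEX]:[DLE] = 6

Choose coordinates N = (0, 0), E = (1, 0), C = (0, 1).
1. X is the centroid of triangle CEN ⇒ X = (1/3, 1/3)
2. L is the centroid of triangle CXE ⇒ L = (4/9, 4/9)
3. D is the midpoint of CE ⇒ D = (1/2, 1/2)
2·[NEX] = 1/3, 2·[DLE] = 1/18
[NEX]:[DLE] = 1/3:1/18 = 6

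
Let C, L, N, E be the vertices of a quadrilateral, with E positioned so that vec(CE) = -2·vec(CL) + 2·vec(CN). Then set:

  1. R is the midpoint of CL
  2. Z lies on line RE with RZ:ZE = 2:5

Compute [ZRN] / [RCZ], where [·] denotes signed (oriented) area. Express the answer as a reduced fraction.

[ZRN]:[RCZ] = -3/2

Assign C = (0, 0), L = (1, 0), N = (0, 1), E = (-2, 2) — the answer is frame-independent, so this choice is without loss of generality.
1. R is the midpoint of CL ⇒ R = (1/2, 0)
2. Z lies on line RE with RZ:ZE = 2:5 ⇒ Z = (-3/14, 4/7)
2·[ZRN] = 3/7, 2·[RCZ] = -2/7
[ZRN]:[RCZ] = 3/7:-2/7 = -3/2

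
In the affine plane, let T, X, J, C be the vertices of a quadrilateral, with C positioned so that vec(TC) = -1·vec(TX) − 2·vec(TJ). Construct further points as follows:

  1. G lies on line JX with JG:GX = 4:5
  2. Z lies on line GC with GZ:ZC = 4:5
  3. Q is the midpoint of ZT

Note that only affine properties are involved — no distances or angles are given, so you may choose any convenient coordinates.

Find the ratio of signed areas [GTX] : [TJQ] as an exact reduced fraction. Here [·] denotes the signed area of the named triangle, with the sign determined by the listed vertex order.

[GTX]:[TJQ] = 45/8

Choose coordinates T = (0, 0), X = (1, 0), J = (0, 1), C = (-1, -2).
1. G lies on line JX with JG:GX = 4:5 ⇒ G = (4/9, 5/9)
2. Z lies on line GC with GZ:ZC = 4:5 ⇒ Z = (-16/81, -47/81)
3. Q is the midpoint of ZT ⇒ Q = (-8/81, -47/162)
2·[GTX] = 5/9, 2·[TJQ] = 8/81
[GTX]:[TJQ] = 5/9:8/81 = 45/8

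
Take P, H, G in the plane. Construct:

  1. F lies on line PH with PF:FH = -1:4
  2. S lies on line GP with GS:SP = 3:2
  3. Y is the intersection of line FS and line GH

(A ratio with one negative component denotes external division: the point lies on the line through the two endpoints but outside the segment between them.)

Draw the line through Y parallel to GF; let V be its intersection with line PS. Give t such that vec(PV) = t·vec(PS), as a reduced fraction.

Set P = (0, 0), H = (1, 0), G = (0, 1); any affine frame gives the same invariant.
1. F lies on line PH with PF:FH = -1:4 ⇒ F = (-1/3, 0)
2. S lies on line GP with GS:SP = 3:2 ⇒ S = (0, 2/5)
3. Y is the intersection of line FS and line GH ⇒ Y = (3/11, 8/11)
through Y parallel to GF: direction (-1/3, -1); meets PS at V = (0, -1/11)
V = P + t·(S−P) with t = -5/22

t = -5/22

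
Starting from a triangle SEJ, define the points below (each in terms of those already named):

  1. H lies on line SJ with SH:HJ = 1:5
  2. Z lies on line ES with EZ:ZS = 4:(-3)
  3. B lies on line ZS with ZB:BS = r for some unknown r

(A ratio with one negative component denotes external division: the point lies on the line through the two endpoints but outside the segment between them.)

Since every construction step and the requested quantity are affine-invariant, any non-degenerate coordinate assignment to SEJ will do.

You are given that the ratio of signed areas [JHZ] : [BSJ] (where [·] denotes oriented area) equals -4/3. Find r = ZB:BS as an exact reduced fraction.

r = 3/5

Set S = (0, 0), E = (1, 0), J = (0, 1); any affine frame gives the same invariant.
1. H lies on line SJ with SH:HJ = 1:5 ⇒ H = (0, 1/6)
2. Z lies on line ES with EZ:ZS = 4:(-3) ⇒ Z = (-3, 0)
3. With ZB:BS = r, write λ = r/(r+1) so B = Z + λ·(S−Z); B is affine-linear in λ
Every point depending on B is an affine combination of B and λ-independent points, so each such coordinate is linear in λ; the λ² term in each signed area is a multiple of (S−Z)×(S−Z) = 0, so 2·[JHZ] and 2·[BSJ] are each linear in λ. Evaluating at λ=0 and λ=1:
  2·[JHZ] = -5/2,   2·[BSJ] = -3·λ + 3
So [JHZ]:[BSJ] = (-5/2) / (-3·λ + 3). Setting this equal to -4/3:
  -5/2 = -4/3·(-3·λ + 3)  ⇒  λ = 3/8
Then r = λ/(1−λ) = (3/8)/(5/8) = 3/5. Check: with r = 3/5, B = (-15/8, 0) and [JHZ]:[BSJ] = -4/3 as required.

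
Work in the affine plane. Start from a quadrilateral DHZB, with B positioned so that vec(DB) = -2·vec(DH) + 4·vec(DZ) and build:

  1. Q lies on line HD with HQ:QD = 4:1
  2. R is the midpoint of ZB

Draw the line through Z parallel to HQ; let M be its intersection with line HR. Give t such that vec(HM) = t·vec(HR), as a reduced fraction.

t = 2/5

Set D = (0, 0), H = (1, 0), Z = (0, 1), B = (-2, 4); any affine frame gives the same invariant.
1. Q lies on line HD with HQ:QD = 4:1 ⇒ Q = (1/5, 0)
2. R is the midpoint of ZB ⇒ R = (-1, 5/2)
through Z parallel to HQ: direction (-4/5, 0); meets HR at M = (1/5, 1)
M = H + t·(R−H) with t = 2/5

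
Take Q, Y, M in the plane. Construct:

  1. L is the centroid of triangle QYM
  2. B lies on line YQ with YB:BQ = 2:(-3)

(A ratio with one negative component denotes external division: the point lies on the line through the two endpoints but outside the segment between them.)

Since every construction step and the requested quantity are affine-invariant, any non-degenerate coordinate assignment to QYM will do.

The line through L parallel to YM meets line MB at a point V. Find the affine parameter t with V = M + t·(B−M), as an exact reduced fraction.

Choose coordinates Q = (0, 0), Y = (1, 0), M = (0, 1).
1. L is the centroid of triangle QYM ⇒ L = (1/3, 1/3)
2. B lies on line YQ with YB:BQ = 2:(-3) ⇒ B = (3, 0)
through L parallel to YM: direction (-1, 1); meets MB at V = (-1/2, 7/6)
V = M + t·(B−M) with t = -1/6

t = -1/6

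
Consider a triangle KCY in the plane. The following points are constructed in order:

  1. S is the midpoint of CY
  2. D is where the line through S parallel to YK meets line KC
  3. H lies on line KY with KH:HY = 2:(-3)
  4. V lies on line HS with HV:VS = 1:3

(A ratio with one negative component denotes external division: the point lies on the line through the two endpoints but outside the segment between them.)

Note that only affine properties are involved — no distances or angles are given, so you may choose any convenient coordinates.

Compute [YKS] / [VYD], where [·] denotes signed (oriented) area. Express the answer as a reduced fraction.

[YKS]:[VYD] = -8/17

Choose coordinates K = (0, 0), C = (1, 0), Y = (0, 1).
1. S is the midpoint of CY ⇒ S = (1/2, 1/2)
2. D is where the line through S parallel to YK meets line KC ⇒ D = (1/2, 0)
3. H lies on line KY with KH:HY = 2:(-3) ⇒ H = (0, -2)
4. V lies on line HS with HV:VS = 1:3 ⇒ V = (1/8, -11/8)
2·[YKS] = 1/2, 2·[VYD] = -17/16
[YKS]:[VYD] = 1/2:-17/16 = -8/17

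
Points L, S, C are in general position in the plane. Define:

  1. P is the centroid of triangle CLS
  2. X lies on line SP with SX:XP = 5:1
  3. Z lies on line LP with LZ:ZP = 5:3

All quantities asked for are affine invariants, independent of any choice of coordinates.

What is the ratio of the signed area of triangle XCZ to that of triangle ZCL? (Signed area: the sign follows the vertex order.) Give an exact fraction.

[XCZ]:[ZCL] = 29/30

Choose coordinates L = (0, 0), S = (1, 0), C = (0, 1).
1. P is the centroid of triangle CLS ⇒ P = (1/3, 1/3)
2. X lies on line SP with SX:XP = 5:1 ⇒ X = (4/9, 5/18)
3. Z lies on line LP with LZ:ZP = 5:3 ⇒ Z = (5/24, 5/24)
2·[XCZ] = 29/144, 2·[ZCL] = 5/24
[XCZ]:[ZCL] = 29/144:5/24 = 29/30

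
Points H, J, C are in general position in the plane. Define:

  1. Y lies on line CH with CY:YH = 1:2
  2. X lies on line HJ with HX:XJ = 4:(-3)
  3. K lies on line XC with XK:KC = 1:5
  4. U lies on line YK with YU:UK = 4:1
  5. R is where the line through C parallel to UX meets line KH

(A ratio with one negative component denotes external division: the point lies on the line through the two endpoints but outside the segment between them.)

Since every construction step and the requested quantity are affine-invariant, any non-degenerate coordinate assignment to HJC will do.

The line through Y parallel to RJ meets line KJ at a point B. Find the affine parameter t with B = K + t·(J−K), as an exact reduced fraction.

Work in coordinates with H = (0, 0), J = (1, 0), C = (0, 1).
1. Y lies on line CH with CY:YH = 1:2 ⇒ Y = (0, 2/3)
2. X lies on line HJ with HX:XJ = 4:(-3) ⇒ X = (4, 0)
3. K lies on line XC with XK:KC = 1:5 ⇒ K = (10/3, 1/6)
4. U lies on line YK with YU:UK = 4:1 ⇒ U = (8/3, 4/15)
5. R is where the line through C parallel to UX meets line KH ⇒ R = (4, 1/5)
through Y parallel to RJ: direction (-3, -1/5); meets KJ at B = (155, 11)
B = K + t·(J−K) with t = -65

t = -65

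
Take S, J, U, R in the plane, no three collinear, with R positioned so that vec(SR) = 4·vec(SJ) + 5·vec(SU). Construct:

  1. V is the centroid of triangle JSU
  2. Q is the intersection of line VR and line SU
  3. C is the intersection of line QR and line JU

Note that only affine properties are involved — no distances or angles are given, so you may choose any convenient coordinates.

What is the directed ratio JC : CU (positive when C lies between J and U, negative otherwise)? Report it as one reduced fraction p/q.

JC:CU = 13/12

Work in coordinates with S = (0, 0), J = (1, 0), U = (0, 1), R = (4, 5).
1. V is the centroid of triangle JSU ⇒ V = (1/3, 1/3)
2. Q is the intersection of line VR and line SU ⇒ Q = (0, -1/11)
3. C is the intersection of line QR and line JU ⇒ C = (12/25, 13/25)
C = J + t·(U−J) with t = 13/25, so JC:CU = t:(1−t) = 13/25:12/25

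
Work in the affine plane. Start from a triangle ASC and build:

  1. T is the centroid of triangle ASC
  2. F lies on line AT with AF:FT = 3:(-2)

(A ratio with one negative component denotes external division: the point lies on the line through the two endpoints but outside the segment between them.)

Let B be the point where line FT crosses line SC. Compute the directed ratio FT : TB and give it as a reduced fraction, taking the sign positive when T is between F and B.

FT:TB = -4

Assign A = (0, 0), S = (1, 0), C = (0, 1) — the answer is frame-independent, so this choice is without loss of generality.
1. T is the centroid of triangle ASC ⇒ T = (1/3, 1/3)
2. F lies on line AT with AF:FT = 3:(-2) ⇒ F = (1, 1)
line FT meets SC at B = (1/2, 1/2)
T = F + t·(B−F) with t = 4/3, so FT:TB = 4/3:-1/3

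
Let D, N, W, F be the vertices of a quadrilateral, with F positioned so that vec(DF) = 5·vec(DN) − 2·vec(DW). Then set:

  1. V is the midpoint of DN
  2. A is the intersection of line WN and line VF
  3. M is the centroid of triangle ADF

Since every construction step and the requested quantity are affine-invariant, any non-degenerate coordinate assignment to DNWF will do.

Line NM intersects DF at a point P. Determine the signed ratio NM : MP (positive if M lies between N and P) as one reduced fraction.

NM:MP = 13/2

Assign D = (0, 0), N = (1, 0), W = (0, 1), F = (5, -2) — the answer is frame-independent, so this choice is without loss of generality.
1. V is the midpoint of DN ⇒ V = (1/2, 0)
2. A is the intersection of line WN and line VF ⇒ A = (7/5, -2/5)
3. M is the centroid of triangle ADF ⇒ M = (32/15, -4/5)
line NM meets DF at P = (30/13, -12/13)
M = N + t·(P−N) with t = 13/15, so NM:MP = 13/15:2/15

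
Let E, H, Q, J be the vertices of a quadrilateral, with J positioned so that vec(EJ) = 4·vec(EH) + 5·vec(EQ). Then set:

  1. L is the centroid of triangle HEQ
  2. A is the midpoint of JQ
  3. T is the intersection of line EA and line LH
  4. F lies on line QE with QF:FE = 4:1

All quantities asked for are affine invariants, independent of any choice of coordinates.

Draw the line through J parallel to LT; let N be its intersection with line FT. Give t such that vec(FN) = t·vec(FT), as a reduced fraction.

Choose coordinates E = (0, 0), H = (1, 0), Q = (0, 1), J = (4, 5).
1. L is the centroid of triangle HEQ ⇒ L = (1/3, 1/3)
2. A is the midpoint of JQ ⇒ A = (2, 3)
3. T is the intersection of line EA and line LH ⇒ T = (1/4, 3/8)
4. F lies on line QE with QF:FE = 4:1 ⇒ F = (0, 1/5)
through J parallel to LT: direction (-1/12, 1/24); meets FT at N = (17/3, 25/6)
N = F + t·(T−F) with t = 68/3

t = 68/3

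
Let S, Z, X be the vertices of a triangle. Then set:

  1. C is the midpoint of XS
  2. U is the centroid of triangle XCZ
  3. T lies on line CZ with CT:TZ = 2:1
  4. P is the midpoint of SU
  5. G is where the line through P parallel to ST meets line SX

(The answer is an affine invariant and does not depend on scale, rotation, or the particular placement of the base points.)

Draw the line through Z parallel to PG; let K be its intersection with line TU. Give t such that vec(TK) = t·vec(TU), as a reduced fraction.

Set S = (0, 0), Z = (1, 0), X = (0, 1); any affine frame gives the same invariant.
1. C is the midpoint of XS ⇒ C = (0, 1/2)
2. U is the centroid of triangle XCZ ⇒ U = (1/3, 1/2)
3. T lies on line CZ with CT:TZ = 2:1 ⇒ T = (2/3, 1/6)
4. P is the midpoint of SU ⇒ P = (1/6, 1/4)
5. G is where the line through P parallel to ST meets line SX ⇒ G = (0, 5/24)
through Z parallel to PG: direction (-1/6, -1/24); meets TU at K = (13/15, -1/30)
K = T + t·(U−T) with t = -3/5

t = -3/5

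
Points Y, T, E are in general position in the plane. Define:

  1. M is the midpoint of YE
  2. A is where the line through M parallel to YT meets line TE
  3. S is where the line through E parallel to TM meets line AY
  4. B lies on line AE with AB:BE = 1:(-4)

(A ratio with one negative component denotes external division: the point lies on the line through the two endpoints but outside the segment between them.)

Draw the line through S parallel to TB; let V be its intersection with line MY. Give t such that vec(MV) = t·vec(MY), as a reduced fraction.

Work in coordinates with Y = (0, 0), T = (1, 0), E = (0, 1).
1. M is the midpoint of YE ⇒ M = (0, 1/2)
2. A is where the line through M parallel to YT meets line TE ⇒ A = (1/2, 1/2)
3. S is where the line through E parallel to TM meets line AY ⇒ S = (2/3, 2/3)
4. B lies on line AE with AB:BE = 1:(-4) ⇒ B = (2/3, 1/3)
through S parallel to TB: direction (-1/3, 1/3); meets MY at V = (0, 4/3)
V = M + t·(Y−M) with t = -5/3

t = -5/3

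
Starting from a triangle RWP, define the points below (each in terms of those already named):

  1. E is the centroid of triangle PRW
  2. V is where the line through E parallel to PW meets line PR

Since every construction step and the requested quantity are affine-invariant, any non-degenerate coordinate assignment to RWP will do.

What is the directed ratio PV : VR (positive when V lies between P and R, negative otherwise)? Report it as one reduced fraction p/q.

Choose coordinates R = (0, 0), W = (1, 0), P = (0, 1).
1. E is the centroid of triangle PRW ⇒ E = (1/3, 1/3)
2. V is where the line through E parallel to PW meets line PR ⇒ V = (0, 2/3)
V = P + t·(R−P) with t = 1/3, so PV:VR = t:(1−t) = 1/3:2/3

PV:VR = 1/2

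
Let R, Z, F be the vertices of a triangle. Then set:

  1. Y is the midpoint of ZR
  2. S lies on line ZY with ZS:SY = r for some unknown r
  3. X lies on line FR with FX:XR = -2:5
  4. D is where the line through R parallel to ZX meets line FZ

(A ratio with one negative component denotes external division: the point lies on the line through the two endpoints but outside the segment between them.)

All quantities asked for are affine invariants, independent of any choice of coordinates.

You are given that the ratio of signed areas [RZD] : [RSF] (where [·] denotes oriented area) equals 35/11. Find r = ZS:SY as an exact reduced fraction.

r = 3/4

Assign R = (0, 0), Z = (1, 0), F = (0, 1) — the answer is frame-independent, so this choice is without loss of generality.
1. Y is the midpoint of ZR ⇒ Y = (1/2, 0)
2. With ZS:SY = r, write λ = r/(r+1) so S = Z + λ·(Y−Z); S is affine-linear in λ
3. X lies on line FR with FX:XR = -2:5 ⇒ X = (0, 5/3)
4. D is where the line through R parallel to ZX meets line FZ ⇒ D = (-3/2, 5/2)
Every point depending on S is an affine combination of S and λ-independent points, so each such coordinate is linear in λ; the λ² term in each signed area is a multiple of (Y−Z)×(Y−Z) = 0, so 2·[RZD] and 2·[RSF] are each linear in λ. Evaluating at λ=0 and λ=1:
  2·[RZD] = 5/2,   2·[RSF] = -1/2·λ + 1
So [RZD]:[RSF] = (5/2) / (-1/2·λ + 1). Setting this equal to 35/11:
  5/2 = 35/11·(-1/2·λ + 1)  ⇒  λ = 3/7
Then r = λ/(1−λ) = (3/7)/(4/7) = 3/4. Check: with r = 3/4, S = (11/14, 0) and [RZD]:[RSF] = 35/11 as required.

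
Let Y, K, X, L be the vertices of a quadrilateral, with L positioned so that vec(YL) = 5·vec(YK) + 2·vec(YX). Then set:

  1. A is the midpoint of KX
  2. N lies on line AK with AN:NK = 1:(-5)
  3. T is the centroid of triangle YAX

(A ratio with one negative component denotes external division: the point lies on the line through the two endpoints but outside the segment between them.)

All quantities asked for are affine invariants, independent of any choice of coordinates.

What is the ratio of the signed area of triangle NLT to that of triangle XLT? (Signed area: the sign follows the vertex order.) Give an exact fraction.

[NLT]:[XLT] = 7/64

Assign Y = (0, 0), K = (1, 0), X = (0, 1), L = (5, 2) — the answer is frame-independent, so this choice is without loss of generality.
1. A is the midpoint of KX ⇒ A = (1/2, 1/2)
2. N lies on line AK with AN:NK = 1:(-5) ⇒ N = (3/8, 5/8)
3. T is the centroid of triangle YAX ⇒ T = (1/6, 1/2)
2·[NLT] = -7/24, 2·[XLT] = -8/3
[NLT]:[XLT] = -7/24:-8/3 = 7/64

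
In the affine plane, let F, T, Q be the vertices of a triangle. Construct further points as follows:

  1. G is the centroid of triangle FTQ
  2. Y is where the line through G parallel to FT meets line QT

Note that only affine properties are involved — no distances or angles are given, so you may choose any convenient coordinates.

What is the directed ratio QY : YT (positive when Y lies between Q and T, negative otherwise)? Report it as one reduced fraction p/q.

QY:YT = 2

Choose coordinates F = (0, 0), T = (1, 0), Q = (0, 1).
1. G is the centroid of triangle FTQ ⇒ G = (1/3, 1/3)
2. Y is where the line through G parallel to FT meets line QT ⇒ Y = (2/3, 1/3)
Y = Q + t·(T−Q) with t = 2/3, so QY:YT = t:(1−t) = 2/3:1/3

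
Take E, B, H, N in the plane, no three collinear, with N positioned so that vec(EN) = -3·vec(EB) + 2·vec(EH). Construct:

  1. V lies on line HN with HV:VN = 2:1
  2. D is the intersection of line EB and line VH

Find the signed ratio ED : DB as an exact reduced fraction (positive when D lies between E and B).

ED:DB = -3/2

Work in coordinates with E = (0, 0), B = (1, 0), H = (0, 1), N = (-3, 2).
1. V lies on line HN with HV:VN = 2:1 ⇒ V = (-2, 5/3)
2. D is the intersection of line EB and line VH ⇒ D = (3, 0)
D = E + t·(B−E) with t = 3, so ED:DB = t:(1−t) = 3:-2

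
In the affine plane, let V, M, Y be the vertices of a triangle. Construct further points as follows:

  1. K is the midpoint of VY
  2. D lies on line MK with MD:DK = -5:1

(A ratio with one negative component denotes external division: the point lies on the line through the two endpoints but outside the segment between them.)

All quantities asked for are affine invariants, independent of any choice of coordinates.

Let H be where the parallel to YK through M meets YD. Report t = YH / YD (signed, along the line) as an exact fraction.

t = -4

Assign V = (0, 0), M = (1, 0), Y = (0, 1) — the answer is frame-independent, so this choice is without loss of generality.
1. K is the midpoint of VY ⇒ K = (0, 1/2)
2. D lies on line MK with MD:DK = -5:1 ⇒ D = (-1/4, 5/8)
through M parallel to YK: direction (0, -1/2); meets YD at H = (1, 5/2)
H = Y + t·(D−Y) with t = -4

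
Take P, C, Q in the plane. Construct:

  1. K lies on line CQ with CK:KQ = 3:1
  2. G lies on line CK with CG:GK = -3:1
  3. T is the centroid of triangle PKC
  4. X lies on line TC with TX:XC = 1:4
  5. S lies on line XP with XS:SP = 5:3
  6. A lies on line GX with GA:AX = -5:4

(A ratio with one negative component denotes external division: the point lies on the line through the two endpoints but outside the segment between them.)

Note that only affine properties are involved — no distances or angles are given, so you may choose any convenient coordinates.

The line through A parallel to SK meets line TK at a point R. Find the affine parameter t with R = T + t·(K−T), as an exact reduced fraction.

Choose coordinates P = (0, 0), C = (1, 0), Q = (0, 1).
1. K lies on line CQ with CK:KQ = 3:1 ⇒ K = (1/4, 3/4)
2. G lies on line CK with CG:GK = -3:1 ⇒ G = (-1/8, 9/8)
3. T is the centroid of triangle PKC ⇒ T = (5/12, 1/4)
4. X lies on line TC with TX:XC = 1:4 ⇒ X = (8/15, 1/5)
5. S lies on line XP with XS:SP = 5:3 ⇒ S = (1/5, 3/40)
6. A lies on line GX with GA:AX = -5:4 ⇒ A = (19/6, -7/2)
through A parallel to SK: direction (1/20, 27/40); meets TK at R = (191/66, -79/11)
R = T + t·(K−T) with t = -327/22

t = -327/22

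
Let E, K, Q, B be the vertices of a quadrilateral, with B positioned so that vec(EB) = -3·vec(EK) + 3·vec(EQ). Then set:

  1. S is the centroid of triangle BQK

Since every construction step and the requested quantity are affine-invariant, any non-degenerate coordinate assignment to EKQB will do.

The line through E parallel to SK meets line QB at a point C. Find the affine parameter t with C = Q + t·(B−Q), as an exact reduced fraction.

t = 5/2

Choose coordinates E = (0, 0), K = (1, 0), Q = (0, 1), B = (-3, 3).
1. S is the centroid of triangle BQK ⇒ S = (-2/3, 4/3)
through E parallel to SK: direction (5/3, -4/3); meets QB at C = (-15/2, 6)
C = Q + t·(B−Q) with t = 5/2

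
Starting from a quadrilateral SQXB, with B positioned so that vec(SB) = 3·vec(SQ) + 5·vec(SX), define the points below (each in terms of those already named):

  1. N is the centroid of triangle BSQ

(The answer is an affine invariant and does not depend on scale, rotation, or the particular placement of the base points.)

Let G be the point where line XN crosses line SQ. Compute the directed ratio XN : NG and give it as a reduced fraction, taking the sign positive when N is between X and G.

Set S = (0, 0), Q = (1, 0), X = (0, 1), B = (3, 5); any affine frame gives the same invariant.
1. N is the centroid of triangle BSQ ⇒ N = (4/3, 5/3)
line XN meets SQ at G = (-2, 0)
N = X + t·(G−X) with t = -2/3, so XN:NG = -2/3:5/3

XN:NG = -2/5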